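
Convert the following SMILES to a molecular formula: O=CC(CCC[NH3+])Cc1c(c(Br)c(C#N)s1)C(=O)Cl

Heavy atoms from the SMILES: 1 Br, 12 C, 1 Cl, 2 N, 2 O, 1 S.
Implicit hydrogens by atom environment:
  4 × C: 2 H each → 8
  4 × C (aromatic): no H
  2 × C: 1 H each → 2
  2 × C: no H
  2 × O: no H
  1 × Br: no H
  1 × Cl: no H
  1 × N (charge +1): 3 H
  1 × N: no H
  1 × S (aromatic): no H
  Total hydrogens = 13.
Net charge +1.
Molecular formula: C12H13BrClN2O2S+

C12H13BrClN2O2S+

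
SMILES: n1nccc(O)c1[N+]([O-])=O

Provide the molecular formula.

C4H3N3O3

Heavy atoms from the SMILES: 4 C, 3 N, 3 O.
Implicit hydrogens by atom environment:
  2 × C (aromatic): 1 H each → 2
  2 × C (aromatic): no H
  2 × N (aromatic): no H
  1 × N (charge +1): no H
  1 × O: 1 H
  1 × O: no H
  1 × O (charge -1): no H
  Total hydrogens = 3.
Molecular formula: C4H3N3O3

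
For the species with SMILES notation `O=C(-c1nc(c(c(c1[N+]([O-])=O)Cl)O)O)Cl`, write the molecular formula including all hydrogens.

Heavy atoms from the SMILES: 6 C, 2 Cl, 2 N, 5 O.
Implicit hydrogens by atom environment:
  5 × C (aromatic): no H
  2 × Cl: no H
  2 × O: 1 H each → 2
  2 × O: no H
  1 × C: no H
  1 × N (aromatic): no H
  1 × N (charge +1): no H
  1 × O (charge -1): no H
  Total hydrogens = 2.
Molecular formula: C6H2Cl2N2O5

C6H2Cl2N2O5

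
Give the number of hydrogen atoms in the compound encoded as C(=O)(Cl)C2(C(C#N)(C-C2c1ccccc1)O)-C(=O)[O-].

Hydrogens are implicit in SMILES; fill each atom to its normal valence:
  5 × C (aromatic): 1 H each → 5
  5 × C: no H
  2 × O: no H
  1 × C: 2 H
  1 × C: 1 H
  1 × C (aromatic): no H
  1 × Cl: no H
  1 × N: no H
  1 × O: 1 H
  1 × O (charge -1): no H
  Total hydrogens = 9.

9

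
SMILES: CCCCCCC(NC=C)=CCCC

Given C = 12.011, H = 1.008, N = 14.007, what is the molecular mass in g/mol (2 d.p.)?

195.35

Molecular formula: C13H25N.
M = 13×12.011 + 25×1.008 + 1×14.007 = 195.35 g/mol.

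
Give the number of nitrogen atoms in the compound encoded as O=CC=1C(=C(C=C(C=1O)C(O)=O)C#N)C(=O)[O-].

The symbol for nitrogen appears 1 time in the SMILES.

1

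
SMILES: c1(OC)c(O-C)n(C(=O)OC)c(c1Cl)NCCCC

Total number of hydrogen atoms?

19

Hydrogens are implicit in SMILES; fill each atom to its normal valence:
  4 × C: 3 H each → 12
  4 × C (aromatic): no H
  4 × O: no H
  3 × C: 2 H each → 6
  1 × C: no H
  1 × Cl: no H
  1 × N: 1 H
  1 × N (aromatic): no H
  Total hydrogens = 19.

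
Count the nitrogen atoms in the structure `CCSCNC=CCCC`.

The symbol for nitrogen appears 1 time in the SMILES.

1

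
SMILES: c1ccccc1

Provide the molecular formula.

C6H6

Heavy atoms from the SMILES: 6 C.
Implicit hydrogens by atom environment:
  6 × C (aromatic): 1 H each → 6
  Total hydrogens = 6.
Molecular formula: C6H6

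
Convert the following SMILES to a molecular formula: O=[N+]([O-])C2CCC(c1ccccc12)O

Heavy atoms from the SMILES: 10 C, 1 N, 3 O.
Implicit hydrogens by atom environment:
  4 × C (aromatic): 1 H each → 4
  2 × C: 2 H each → 4
  2 × C: 1 H each → 2
  2 × C (aromatic): no H
  1 × N (charge +1): no H
  1 × O: 1 H
  1 × O: no H
  1 × O (charge -1): no H
  Total hydrogens = 11.
Molecular formula: C10H11NO3

C10H11NO3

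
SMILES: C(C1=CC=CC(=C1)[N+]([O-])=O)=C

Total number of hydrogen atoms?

7

Hydrogens are implicit in SMILES; fill each atom to its normal valence:
  4 × C (aromatic): 1 H each → 4
  2 × C (aromatic): no H
  1 × C: 2 H
  1 × C: 1 H
  1 × N (charge +1): no H
  1 × O: no H
  1 × O (charge -1): no H
  Total hydrogens = 7.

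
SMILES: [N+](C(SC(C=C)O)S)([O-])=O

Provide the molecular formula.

C4H7NO3S2

Heavy atoms from the SMILES: 4 C, 1 N, 3 O, 2 S.
Implicit hydrogens by atom environment:
  3 × C: 1 H each → 3
  1 × C: 2 H
  1 × N (charge +1): no H
  1 × O: 1 H
  1 × O: no H
  1 × O (charge -1): no H
  1 × S: 1 H
  1 × S: no H
  Total hydrogens = 7.
Molecular formula: C4H7NO3S2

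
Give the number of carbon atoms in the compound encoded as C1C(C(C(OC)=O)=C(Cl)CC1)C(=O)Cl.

The symbol for carbon appears 9 times in the SMILES. (Cl is a single chlorine, not C + l.)

9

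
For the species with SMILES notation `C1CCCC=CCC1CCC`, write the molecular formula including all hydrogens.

Heavy atoms from the SMILES: 11 C.
Implicit hydrogens by atom environment:
  7 × C: 2 H each → 14
  3 × C: 1 H each → 3
  1 × C: 3 H
  Total hydrogens = 20.
Molecular formula: C11H20

C11H20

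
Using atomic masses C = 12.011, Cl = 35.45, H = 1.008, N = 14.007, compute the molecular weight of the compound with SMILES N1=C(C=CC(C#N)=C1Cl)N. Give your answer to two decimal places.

Molecular formula: C6H4ClN3.
M = 6×12.011 + 1×35.45 + 4×1.008 + 3×14.007 = 153.57 g/mol.

153.57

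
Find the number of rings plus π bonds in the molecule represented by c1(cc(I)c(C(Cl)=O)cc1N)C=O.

Molecular formula from the SMILES: C8H5ClINO2.
DoU = (2C + 2 + N − H − X)/2 = (2·8 + 2 + 1 − 5 − 2)/2 = 12/2 = 6.
(Structurally: 1 ring(s) + 5 π bond(s) = 6.)

6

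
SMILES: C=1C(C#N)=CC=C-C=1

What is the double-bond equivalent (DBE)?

6

Molecular formula from the SMILES: C7H5N.
DoU = (2C + 2 + N − H − X)/2 = (2·7 + 2 + 1 − 5 − 0)/2 = 12/2 = 6.
(Structurally: 1 ring(s) + 5 π bond(s) = 6.)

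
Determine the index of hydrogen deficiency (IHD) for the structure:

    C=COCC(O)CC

Molecular formula from the SMILES: C6H12O2.
DoU = (2C + 2 + N − H − X)/2 = (2·6 + 2 + 0 − 12 − 0)/2 = 2/2 = 1.
(Structurally: 0 ring(s) + 1 π bond(s) = 1.)

1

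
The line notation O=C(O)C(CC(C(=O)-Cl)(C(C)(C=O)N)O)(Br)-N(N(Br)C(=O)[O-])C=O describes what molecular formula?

C10H11Br2ClN3O8-

Heavy atoms from the SMILES: 2 Br, 10 C, 1 Cl, 3 N, 8 O.
Implicit hydrogens by atom environment:
  6 × C: no H
  5 × O: no H
  2 × Br: no H
  2 × C: 1 H each → 2
  2 × N: no H
  2 × O: 1 H each → 2
  1 × C: 3 H
  1 × C: 2 H
  1 × Cl: no H
  1 × N: 2 H
  1 × O (charge -1): no H
  Total hydrogens = 11.
Net charge -1.
Molecular formula: C10H11Br2ClN3O8-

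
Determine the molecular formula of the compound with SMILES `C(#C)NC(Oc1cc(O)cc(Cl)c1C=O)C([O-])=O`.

Heavy atoms from the SMILES: 11 C, 1 Cl, 1 N, 5 O.
Implicit hydrogens by atom environment:
  4 × C (aromatic): no H
  3 × C: 1 H each → 3
  3 × O: no H
  2 × C (aromatic): 1 H each → 2
  2 × C: no H
  1 × Cl: no H
  1 × N: 1 H
  1 × O: 1 H
  1 × O (charge -1): no H
  Total hydrogens = 7.
Net charge -1.
Molecular formula: C11H7ClNO5-

C11H7ClNO5-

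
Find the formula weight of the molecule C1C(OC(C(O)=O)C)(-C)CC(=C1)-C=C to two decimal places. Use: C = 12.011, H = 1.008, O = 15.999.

Molecular formula: C11H16O3.
M = 11×12.011 + 16×1.008 + 3×15.999 = 196.25 g/mol.

196.25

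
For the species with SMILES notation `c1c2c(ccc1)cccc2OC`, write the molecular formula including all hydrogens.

Heavy atoms from the SMILES: 11 C, 1 O.
Implicit hydrogens by atom environment:
  7 × C (aromatic): 1 H each → 7
  3 × C (aromatic): no H
  1 × C: 3 H
  1 × O: no H
  Total hydrogens = 10.
Molecular formula: C11H10O

C11H10O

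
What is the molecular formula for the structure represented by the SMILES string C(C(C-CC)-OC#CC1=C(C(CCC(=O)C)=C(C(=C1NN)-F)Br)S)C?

C18H24BrFN2O2S

Heavy atoms from the SMILES: 1 Br, 18 C, 1 F, 2 N, 2 O, 1 S.
Implicit hydrogens by atom environment:
  6 × C (aromatic): no H
  5 × C: 2 H each → 10
  3 × C: 3 H each → 9
  3 × C: no H
  2 × O: no H
  1 × Br: no H
  1 × C: 1 H
  1 × F: no H
  1 × N: 2 H
  1 × N: 1 H
  1 × S: 1 H
  Total hydrogens = 24.
Molecular formula: C18H24BrFN2O2S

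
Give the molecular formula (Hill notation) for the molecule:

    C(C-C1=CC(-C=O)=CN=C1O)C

C9H11NO2

Heavy atoms from the SMILES: 9 C, 1 N, 2 O.
Implicit hydrogens by atom environment:
  3 × C (aromatic): no H
  2 × C: 2 H each → 4
  2 × C (aromatic): 1 H each → 2
  1 × C: 3 H
  1 × C: 1 H
  1 × N (aromatic): no H
  1 × O: 1 H
  1 × O: no H
  Total hydrogens = 11.
Molecular formula: C9H11NO2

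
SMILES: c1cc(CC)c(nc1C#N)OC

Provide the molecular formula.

Heavy atoms from the SMILES: 9 C, 2 N, 1 O.
Implicit hydrogens by atom environment:
  3 × C (aromatic): no H
  2 × C: 3 H each → 6
  2 × C (aromatic): 1 H each → 2
  1 × C: 2 H
  1 × C: no H
  1 × N (aromatic): no H
  1 × N: no H
  1 × O: no H
  Total hydrogens = 10.
Molecular formula: C9H10N2O

C9H10N2O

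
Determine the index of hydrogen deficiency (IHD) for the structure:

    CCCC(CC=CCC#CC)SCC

3

Molecular formula from the SMILES: C13H22S.
DoU = (2C + 2 + N − H − X)/2 = (2·13 + 2 + 0 − 22 − 0)/2 = 6/2 = 3.
(Structurally: 0 ring(s) + 3 π bond(s) = 3.)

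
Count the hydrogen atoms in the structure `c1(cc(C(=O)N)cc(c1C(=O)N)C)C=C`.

12

Hydrogens are implicit in SMILES; fill each atom to its normal valence:
  4 × C (aromatic): no H
  2 × C (aromatic): 1 H each → 2
  2 × C: no H
  2 × N: 2 H each → 4
  2 × O: no H
  1 × C: 3 H
  1 × C: 2 H
  1 × C: 1 H
  Total hydrogens = 12.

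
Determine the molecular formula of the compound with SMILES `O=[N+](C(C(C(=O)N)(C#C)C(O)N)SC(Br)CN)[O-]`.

Heavy atoms from the SMILES: 1 Br, 8 C, 4 N, 4 O, 1 S.
Implicit hydrogens by atom environment:
  4 × C: 1 H each → 4
  3 × C: no H
  3 × N: 2 H each → 6
  2 × O: no H
  1 × Br: no H
  1 × C: 2 H
  1 × N (charge +1): no H
  1 × O: 1 H
  1 × O (charge -1): no H
  1 × S: no H
  Total hydrogens = 13.
Molecular formula: C8H13BrN4O4S

C8H13BrN4O4S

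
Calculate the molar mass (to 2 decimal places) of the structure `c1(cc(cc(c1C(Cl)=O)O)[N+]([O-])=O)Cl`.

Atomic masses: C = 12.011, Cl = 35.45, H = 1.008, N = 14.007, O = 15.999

Molecular formula: C7H3Cl2NO4.
M = 7×12.011 + 2×35.45 + 3×1.008 + 1×14.007 + 4×15.999 = 236.00 g/mol.

236.00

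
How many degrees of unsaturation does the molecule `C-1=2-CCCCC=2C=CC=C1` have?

Molecular formula from the SMILES: C10H12.
DoU = (2C + 2 + N − H − X)/2 = (2·10 + 2 + 0 − 12 − 0)/2 = 10/2 = 5.
(Structurally: 2 ring(s) + 3 π bond(s) = 5.)

5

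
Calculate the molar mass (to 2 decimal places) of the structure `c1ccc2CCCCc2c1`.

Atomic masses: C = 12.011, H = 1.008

132.21

Molecular formula: C10H12.
M = 10×12.011 + 12×1.008 = 132.21 g/mol.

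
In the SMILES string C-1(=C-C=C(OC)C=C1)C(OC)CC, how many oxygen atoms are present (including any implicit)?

2

The symbol for oxygen appears 2 times in the SMILES.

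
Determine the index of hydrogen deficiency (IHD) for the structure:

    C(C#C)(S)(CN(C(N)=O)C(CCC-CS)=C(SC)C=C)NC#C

Molecular formula from the SMILES: C16H23N3OS3.
DoU = (2C + 2 + N − H − X)/2 = (2·16 + 2 + 3 − 23 − 0)/2 = 14/2 = 7.
(Structurally: 0 ring(s) + 7 π bond(s) = 7.)

7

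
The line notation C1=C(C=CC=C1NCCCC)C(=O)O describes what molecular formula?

C11H15NO2

Heavy atoms from the SMILES: 11 C, 1 N, 2 O.
Implicit hydrogens by atom environment:
  4 × C (aromatic): 1 H each → 4
  3 × C: 2 H each → 6
  2 × C (aromatic): no H
  1 × C: 3 H
  1 × C: no H
  1 × N: 1 H
  1 × O: 1 H
  1 × O: no H
  Total hydrogens = 15.
Molecular formula: C11H15NO2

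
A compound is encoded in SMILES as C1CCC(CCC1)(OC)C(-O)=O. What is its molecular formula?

C9H16O3

Heavy atoms from the SMILES: 9 C, 3 O.
Implicit hydrogens by atom environment:
  6 × C: 2 H each → 12
  2 × C: no H
  2 × O: no H
  1 × C: 3 H
  1 × O: 1 H
  Total hydrogens = 16.
Molecular formula: C9H16O3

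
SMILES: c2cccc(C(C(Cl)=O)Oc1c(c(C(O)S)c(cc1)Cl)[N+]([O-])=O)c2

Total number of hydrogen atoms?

Hydrogens are implicit in SMILES; fill each atom to its normal valence:
  7 × C (aromatic): 1 H each → 7
  5 × C (aromatic): no H
  3 × O: no H
  2 × C: 1 H each → 2
  2 × Cl: no H
  1 × C: no H
  1 × N (charge +1): no H
  1 × O: 1 H
  1 × O (charge -1): no H
  1 × S: 1 H
  Total hydrogens = 11.

11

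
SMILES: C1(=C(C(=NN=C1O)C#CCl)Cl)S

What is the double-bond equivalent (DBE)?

Molecular formula from the SMILES: C6H2Cl2N2OS.
DoU = (2C + 2 + N − H − X)/2 = (2·6 + 2 + 2 − 2 − 2)/2 = 12/2 = 6.
(Structurally: 1 ring(s) + 5 π bond(s) = 6.)

6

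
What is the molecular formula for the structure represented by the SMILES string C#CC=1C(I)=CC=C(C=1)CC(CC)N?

Heavy atoms from the SMILES: 12 C, 1 I, 1 N.
Implicit hydrogens by atom environment:
  3 × C (aromatic): 1 H each → 3
  3 × C (aromatic): no H
  2 × C: 2 H each → 4
  2 × C: 1 H each → 2
  1 × C: 3 H
  1 × C: no H
  1 × I: no H
  1 × N: 2 H
  Total hydrogens = 14.
Molecular formula: C12H14IN

C12H14IN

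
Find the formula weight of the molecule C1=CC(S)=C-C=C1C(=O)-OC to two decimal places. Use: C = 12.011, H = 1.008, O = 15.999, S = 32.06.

Molecular formula: C8H8O2S.
M = 8×12.011 + 8×1.008 + 2×15.999 + 1×32.06 = 168.21 g/mol.

168.21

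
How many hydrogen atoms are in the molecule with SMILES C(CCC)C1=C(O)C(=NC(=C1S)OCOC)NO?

Hydrogens are implicit in SMILES; fill each atom to its normal valence:
  5 × C (aromatic): no H
  4 × C: 2 H each → 8
  2 × C: 3 H each → 6
  2 × O: 1 H each → 2
  2 × O: no H
  1 × N: 1 H
  1 × N (aromatic): no H
  1 × S: 1 H
  Total hydrogens = 18.

18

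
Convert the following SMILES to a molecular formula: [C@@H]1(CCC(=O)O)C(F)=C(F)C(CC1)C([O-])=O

C10H11F2O4-

Heavy atoms from the SMILES: 10 C, 2 F, 4 O.
Implicit hydrogens by atom environment:
  4 × C: 2 H each → 8
  4 × C: no H
  2 × C: 1 H each → 2
  2 × F: no H
  2 × O: no H
  1 × O: 1 H
  1 × O (charge -1): no H
  Total hydrogens = 11.
Net charge -1.
Molecular formula: C10H11F2O4-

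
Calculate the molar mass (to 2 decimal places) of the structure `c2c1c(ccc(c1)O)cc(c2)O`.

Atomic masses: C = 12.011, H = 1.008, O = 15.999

160.17

Molecular formula: C10H8O2.
M = 10×12.011 + 8×1.008 + 2×15.999 = 160.17 g/mol.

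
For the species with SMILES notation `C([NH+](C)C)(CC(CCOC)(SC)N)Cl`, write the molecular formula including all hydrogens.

C9H22ClN2OS+

Heavy atoms from the SMILES: 9 C, 1 Cl, 2 N, 1 O, 1 S.
Implicit hydrogens by atom environment:
  4 × C: 3 H each → 12
  3 × C: 2 H each → 6
  1 × C: 1 H
  1 × C: no H
  1 × Cl: no H
  1 × N: 2 H
  1 × N (charge +1): 1 H
  1 × O: no H
  1 × S: no H
  Total hydrogens = 22.
Net charge +1.
Molecular formula: C9H22ClN2OS+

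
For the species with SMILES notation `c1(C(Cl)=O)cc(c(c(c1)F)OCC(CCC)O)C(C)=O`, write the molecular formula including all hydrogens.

Heavy atoms from the SMILES: 14 C, 1 Cl, 1 F, 4 O.
Implicit hydrogens by atom environment:
  4 × C (aromatic): no H
  3 × C: 2 H each → 6
  3 × O: no H
  2 × C: 3 H each → 6
  2 × C (aromatic): 1 H each → 2
  2 × C: no H
  1 × C: 1 H
  1 × Cl: no H
  1 × F: no H
  1 × O: 1 H
  Total hydrogens = 16.
Molecular formula: C14H16ClFO4

C14H16ClFO4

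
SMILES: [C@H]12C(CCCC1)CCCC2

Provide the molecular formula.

Heavy atoms from the SMILES: 10 C.
Implicit hydrogens by atom environment:
  8 × C: 2 H each → 16
  2 × C: 1 H each → 2
  Total hydrogens = 18.
Molecular formula: C10H18

C10H18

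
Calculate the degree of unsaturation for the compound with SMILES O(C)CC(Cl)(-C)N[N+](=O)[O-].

Molecular formula from the SMILES: C4H9ClN2O3.
DoU = (2C + 2 + N − H − X)/2 = (2·4 + 2 + 2 − 9 − 1)/2 = 2/2 = 1.
(Structurally: 0 ring(s) + 1 π bond(s) = 1.)

1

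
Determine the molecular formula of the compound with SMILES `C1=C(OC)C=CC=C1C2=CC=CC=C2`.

C13H12O

Heavy atoms from the SMILES: 13 C, 1 O.
Implicit hydrogens by atom environment:
  9 × C (aromatic): 1 H each → 9
  3 × C (aromatic): no H
  1 × C: 3 H
  1 × O: no H
  Total hydrogens = 12.
Molecular formula: C13H12O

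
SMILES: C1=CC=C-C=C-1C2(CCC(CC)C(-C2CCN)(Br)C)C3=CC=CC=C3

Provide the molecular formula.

C23H30BrN

Heavy atoms from the SMILES: 1 Br, 23 C, 1 N.
Implicit hydrogens by atom environment:
  10 × C (aromatic): 1 H each → 10
  5 × C: 2 H each → 10
  2 × C: 3 H each → 6
  2 × C: 1 H each → 2
  2 × C: no H
  2 × C (aromatic): no H
  1 × Br: no H
  1 × N: 2 H
  Total hydrogens = 30.
Molecular formula: C23H30BrN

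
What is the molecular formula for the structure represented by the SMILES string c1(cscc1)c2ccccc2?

C10H8S

Heavy atoms from the SMILES: 10 C, 1 S.
Implicit hydrogens by atom environment:
  8 × C (aromatic): 1 H each → 8
  2 × C (aromatic): no H
  1 × S (aromatic): no H
  Total hydrogens = 8.
Molecular formula: C10H8S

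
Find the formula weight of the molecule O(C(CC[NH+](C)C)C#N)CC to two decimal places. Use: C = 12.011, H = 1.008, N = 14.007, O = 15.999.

Molecular formula: C8H17N2O+.
M = 8×12.011 + 17×1.008 + 2×14.007 + 1×15.999 = 157.24 g/mol.

157.24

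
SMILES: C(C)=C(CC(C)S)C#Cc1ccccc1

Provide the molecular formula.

Heavy atoms from the SMILES: 14 C, 1 S.
Implicit hydrogens by atom environment:
  5 × C (aromatic): 1 H each → 5
  3 × C: no H
  2 × C: 3 H each → 6
  2 × C: 1 H each → 2
  1 × C: 2 H
  1 × C (aromatic): no H
  1 × S: 1 H
  Total hydrogens = 16.
Molecular formula: C14H16S

C14H16S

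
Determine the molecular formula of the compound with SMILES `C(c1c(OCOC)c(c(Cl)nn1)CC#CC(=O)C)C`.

C13H15ClN2O3

Heavy atoms from the SMILES: 13 C, 1 Cl, 2 N, 3 O.
Implicit hydrogens by atom environment:
  4 × C (aromatic): no H
  3 × C: 3 H each → 9
  3 × C: 2 H each → 6
  3 × C: no H
  3 × O: no H
  2 × N (aromatic): no H
  1 × Cl: no H
  Total hydrogens = 15.
Molecular formula: C13H15ClN2O3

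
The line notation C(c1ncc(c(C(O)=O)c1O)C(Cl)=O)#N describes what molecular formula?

Heavy atoms from the SMILES: 8 C, 1 Cl, 2 N, 4 O.
Implicit hydrogens by atom environment:
  4 × C (aromatic): no H
  3 × C: no H
  2 × O: 1 H each → 2
  2 × O: no H
  1 × C (aromatic): 1 H
  1 × Cl: no H
  1 × N (aromatic): no H
  1 × N: no H
  Total hydrogens = 3.
Molecular formula: C8H3ClN2O4

C8H3ClN2O4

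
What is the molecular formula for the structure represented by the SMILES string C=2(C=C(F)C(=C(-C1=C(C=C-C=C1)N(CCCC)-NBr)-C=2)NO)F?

Heavy atoms from the SMILES: 1 Br, 16 C, 2 F, 3 N, 1 O.
Implicit hydrogens by atom environment:
  6 × C (aromatic): 1 H each → 6
  6 × C (aromatic): no H
  3 × C: 2 H each → 6
  2 × F: no H
  2 × N: 1 H each → 2
  1 × Br: no H
  1 × C: 3 H
  1 × N: no H
  1 × O: 1 H
  Total hydrogens = 18.
Molecular formula: C16H18BrF2N3O

C16H18BrF2N3O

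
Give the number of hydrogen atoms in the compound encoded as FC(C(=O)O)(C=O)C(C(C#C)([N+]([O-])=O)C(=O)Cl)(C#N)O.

4

Hydrogens are implicit in SMILES; fill each atom to its normal valence:
  7 × C: no H
  4 × O: no H
  2 × C: 1 H each → 2
  2 × O: 1 H each → 2
  1 × Cl: no H
  1 × F: no H
  1 × N: no H
  1 × N (charge +1): no H
  1 × O (charge -1): no H
  Total hydrogens = 4.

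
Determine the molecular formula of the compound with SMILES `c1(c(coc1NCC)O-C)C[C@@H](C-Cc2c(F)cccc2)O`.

C17H22FNO3

Heavy atoms from the SMILES: 17 C, 1 F, 1 N, 3 O.
Implicit hydrogens by atom environment:
  5 × C (aromatic): 1 H each → 5
  5 × C (aromatic): no H
  4 × C: 2 H each → 8
  2 × C: 3 H each → 6
  1 × C: 1 H
  1 × F: no H
  1 × N: 1 H
  1 × O: 1 H
  1 × O (aromatic): no H
  1 × O: no H
  Total hydrogens = 22.
Molecular formula: C17H22FNO3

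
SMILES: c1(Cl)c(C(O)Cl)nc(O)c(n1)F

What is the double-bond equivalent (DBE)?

Molecular formula from the SMILES: C5H3Cl2FN2O2.
DoU = (2C + 2 + N − H − X)/2 = (2·5 + 2 + 2 − 3 − 3)/2 = 8/2 = 4.
(Structurally: 1 ring(s) + 3 π bond(s) = 4.)

4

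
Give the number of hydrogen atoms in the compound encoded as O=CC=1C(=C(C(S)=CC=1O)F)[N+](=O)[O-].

Hydrogens are implicit in SMILES; fill each atom to its normal valence:
  5 × C (aromatic): no H
  2 × O: no H
  1 × C (aromatic): 1 H
  1 × C: 1 H
  1 × F: no H
  1 × N (charge +1): no H
  1 × O: 1 H
  1 × O (charge -1): no H
  1 × S: 1 H
  Total hydrogens = 4.

4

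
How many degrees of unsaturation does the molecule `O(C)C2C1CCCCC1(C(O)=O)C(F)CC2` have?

Molecular formula from the SMILES: C12H19FO3.
DoU = (2C + 2 + N − H − X)/2 = (2·12 + 2 + 0 − 19 − 1)/2 = 6/2 = 3.
(Structurally: 2 ring(s) + 1 π bond(s) = 3.)

3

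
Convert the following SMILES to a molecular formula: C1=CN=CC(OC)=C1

C6H7NO

Heavy atoms from the SMILES: 6 C, 1 N, 1 O.
Implicit hydrogens by atom environment:
  4 × C (aromatic): 1 H each → 4
  1 × C: 3 H
  1 × C (aromatic): no H
  1 × N (aromatic): no H
  1 × O: no H
  Total hydrogens = 7.
Molecular formula: C6H7NO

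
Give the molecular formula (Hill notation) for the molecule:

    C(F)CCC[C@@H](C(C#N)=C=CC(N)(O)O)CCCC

Heavy atoms from the SMILES: 14 C, 1 F, 2 N, 2 O.
Implicit hydrogens by atom environment:
  7 × C: 2 H each → 14
  4 × C: no H
  2 × C: 1 H each → 2
  2 × O: 1 H each → 2
  1 × C: 3 H
  1 × F: no H
  1 × N: 2 H
  1 × N: no H
  Total hydrogens = 23.
Molecular formula: C14H23FN2O2

C14H23FN2O2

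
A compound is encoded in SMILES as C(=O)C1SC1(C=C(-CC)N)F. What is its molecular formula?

C7H10FNOS

Heavy atoms from the SMILES: 7 C, 1 F, 1 N, 1 O, 1 S.
Implicit hydrogens by atom environment:
  3 × C: 1 H each → 3
  2 × C: no H
  1 × C: 3 H
  1 × C: 2 H
  1 × F: no H
  1 × N: 2 H
  1 × O: no H
  1 × S: no H
  Total hydrogens = 10.
Molecular formula: C7H10FNOS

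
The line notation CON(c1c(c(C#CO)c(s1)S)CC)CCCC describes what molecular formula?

Heavy atoms from the SMILES: 13 C, 1 N, 2 O, 2 S.
Implicit hydrogens by atom environment:
  4 × C: 2 H each → 8
  4 × C (aromatic): no H
  3 × C: 3 H each → 9
  2 × C: no H
  1 × N: no H
  1 × O: 1 H
  1 × O: no H
  1 × S: 1 H
  1 × S (aromatic): no H
  Total hydrogens = 19.
Molecular formula: C13H19NO2S2

C13H19NO2S2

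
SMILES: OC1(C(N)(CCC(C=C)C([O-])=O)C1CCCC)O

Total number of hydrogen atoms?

22

Hydrogens are implicit in SMILES; fill each atom to its normal valence:
  6 × C: 2 H each → 12
  3 × C: 1 H each → 3
  3 × C: no H
  2 × O: 1 H each → 2
  1 × C: 3 H
  1 × N: 2 H
  1 × O: no H
  1 × O (charge -1): no H
  Total hydrogens = 22.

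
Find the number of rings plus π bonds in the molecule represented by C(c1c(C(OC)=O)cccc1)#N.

Molecular formula from the SMILES: C9H7NO2.
DoU = (2C + 2 + N − H − X)/2 = (2·9 + 2 + 1 − 7 − 0)/2 = 14/2 = 7.
(Structurally: 1 ring(s) + 6 π bond(s) = 7.)

7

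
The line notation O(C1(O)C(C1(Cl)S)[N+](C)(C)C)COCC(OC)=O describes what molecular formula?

Heavy atoms from the SMILES: 10 C, 1 Cl, 1 N, 5 O, 1 S.
Implicit hydrogens by atom environment:
  4 × C: 3 H each → 12
  4 × O: no H
  3 × C: no H
  2 × C: 2 H each → 4
  1 × C: 1 H
  1 × Cl: no H
  1 × N (charge +1): no H
  1 × O: 1 H
  1 × S: 1 H
  Total hydrogens = 19.
Net charge +1.
Molecular formula: C10H19ClNO5S+

C10H19ClNO5S+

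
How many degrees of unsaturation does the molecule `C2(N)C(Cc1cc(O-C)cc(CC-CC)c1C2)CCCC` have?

Molecular formula from the SMILES: C19H31NO.
DoU = (2C + 2 + N − H − X)/2 = (2·19 + 2 + 1 − 31 − 0)/2 = 10/2 = 5.
(Structurally: 2 ring(s) + 3 π bond(s) = 5.)

5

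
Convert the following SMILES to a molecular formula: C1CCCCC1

C6H12

Heavy atoms from the SMILES: 6 C.
Implicit hydrogens by atom environment:
  6 × C: 2 H each → 12
  Total hydrogens = 12.
Molecular formula: C6H12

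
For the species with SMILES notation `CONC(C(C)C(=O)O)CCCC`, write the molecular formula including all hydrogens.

C9H19NO3

Heavy atoms from the SMILES: 9 C, 1 N, 3 O.
Implicit hydrogens by atom environment:
  3 × C: 3 H each → 9
  3 × C: 2 H each → 6
  2 × C: 1 H each → 2
  2 × O: no H
  1 × C: no H
  1 × N: 1 H
  1 × O: 1 H
  Total hydrogens = 19.
Molecular formula: C9H19NO3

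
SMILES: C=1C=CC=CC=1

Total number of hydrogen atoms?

6

Hydrogens are implicit in SMILES; fill each atom to its normal valence:
  6 × C (aromatic): 1 H each → 6
  Total hydrogens = 6.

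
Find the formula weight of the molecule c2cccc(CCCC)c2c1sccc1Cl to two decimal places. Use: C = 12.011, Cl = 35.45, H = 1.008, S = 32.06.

250.78

Molecular formula: C14H15ClS.
M = 14×12.011 + 1×35.45 + 15×1.008 + 1×32.06 = 250.78 g/mol.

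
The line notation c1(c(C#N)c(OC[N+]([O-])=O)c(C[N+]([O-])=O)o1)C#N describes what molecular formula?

Heavy atoms from the SMILES: 8 C, 4 N, 6 O.
Implicit hydrogens by atom environment:
  4 × C (aromatic): no H
  3 × O: no H
  2 × C: 2 H each → 4
  2 × C: no H
  2 × N: no H
  2 × N (charge +1): no H
  2 × O (charge -1): no H
  1 × O (aromatic): no H
  Total hydrogens = 4.
Molecular formula: C8H4N4O6

C8H4N4O6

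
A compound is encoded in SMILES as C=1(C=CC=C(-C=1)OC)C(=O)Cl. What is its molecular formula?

C8H7ClO2

Heavy atoms from the SMILES: 8 C, 1 Cl, 2 O.
Implicit hydrogens by atom environment:
  4 × C (aromatic): 1 H each → 4
  2 × C (aromatic): no H
  2 × O: no H
  1 × C: 3 H
  1 × C: no H
  1 × Cl: no H
  Total hydrogens = 7.
Molecular formula: C8H7ClO2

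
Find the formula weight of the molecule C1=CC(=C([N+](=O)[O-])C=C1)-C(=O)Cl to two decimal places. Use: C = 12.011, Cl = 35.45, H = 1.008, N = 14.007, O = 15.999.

Molecular formula: C7H4ClNO3.
M = 7×12.011 + 1×35.45 + 4×1.008 + 1×14.007 + 3×15.999 = 185.56 g/mol.

185.56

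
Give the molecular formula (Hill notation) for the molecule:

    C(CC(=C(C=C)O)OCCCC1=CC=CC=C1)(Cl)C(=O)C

Heavy atoms from the SMILES: 17 C, 1 Cl, 3 O.
Implicit hydrogens by atom environment:
  5 × C: 2 H each → 10
  5 × C (aromatic): 1 H each → 5
  3 × C: no H
  2 × C: 1 H each → 2
  2 × O: no H
  1 × C: 3 H
  1 × C (aromatic): no H
  1 × Cl: no H
  1 × O: 1 H
  Total hydrogens = 21.
Molecular formula: C17H21ClO3

C17H21ClO3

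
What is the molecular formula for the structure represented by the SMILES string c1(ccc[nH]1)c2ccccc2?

Heavy atoms from the SMILES: 10 C, 1 N.
Implicit hydrogens by atom environment:
  8 × C (aromatic): 1 H each → 8
  2 × C (aromatic): no H
  1 × N (aromatic): 1 H
  Total hydrogens = 9.
Molecular formula: C10H9N

C10H9N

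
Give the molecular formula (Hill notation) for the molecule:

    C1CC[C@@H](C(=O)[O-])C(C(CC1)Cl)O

Heavy atoms from the SMILES: 9 C, 1 Cl, 3 O.
Implicit hydrogens by atom environment:
  5 × C: 2 H each → 10
  3 × C: 1 H each → 3
  1 × C: no H
  1 × Cl: no H
  1 × O: 1 H
  1 × O: no H
  1 × O (charge -1): no H
  Total hydrogens = 14.
Net charge -1.
Molecular formula: C9H14ClO3-

C9H14ClO3-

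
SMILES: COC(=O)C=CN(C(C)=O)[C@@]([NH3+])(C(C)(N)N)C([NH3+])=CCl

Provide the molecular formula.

[C11H22ClN5O3]2+

Heavy atoms from the SMILES: 11 C, 1 Cl, 5 N, 3 O.
Implicit hydrogens by atom environment:
  5 × C: no H
  3 × C: 3 H each → 9
  3 × C: 1 H each → 3
  3 × O: no H
  2 × N (charge +1): 3 H each → 6
  2 × N: 2 H each → 4
  1 × Cl: no H
  1 × N: no H
  Total hydrogens = 22.
Net charge +2.
Molecular formula: [C11H22ClN5O3]2+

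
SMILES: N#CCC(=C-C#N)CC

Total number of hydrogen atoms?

8

Hydrogens are implicit in SMILES; fill each atom to its normal valence:
  3 × C: no H
  2 × C: 2 H each → 4
  2 × N: no H
  1 × C: 3 H
  1 × C: 1 H
  Total hydrogens = 8.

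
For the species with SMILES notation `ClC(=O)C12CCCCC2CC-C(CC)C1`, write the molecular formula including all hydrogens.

C13H21ClO

Heavy atoms from the SMILES: 13 C, 1 Cl, 1 O.
Implicit hydrogens by atom environment:
  8 × C: 2 H each → 16
  2 × C: 1 H each → 2
  2 × C: no H
  1 × C: 3 H
  1 × Cl: no H
  1 × O: no H
  Total hydrogens = 21.
Molecular formula: C13H21ClO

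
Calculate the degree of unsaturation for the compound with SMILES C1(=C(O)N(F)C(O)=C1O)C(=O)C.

Molecular formula from the SMILES: C6H6FNO4.
DoU = (2C + 2 + N − H − X)/2 = (2·6 + 2 + 1 − 6 − 1)/2 = 8/2 = 4.
(Structurally: 1 ring(s) + 3 π bond(s) = 4.)

4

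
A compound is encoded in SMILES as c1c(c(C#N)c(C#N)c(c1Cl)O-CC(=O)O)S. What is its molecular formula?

Heavy atoms from the SMILES: 10 C, 1 Cl, 2 N, 3 O, 1 S.
Implicit hydrogens by atom environment:
  5 × C (aromatic): no H
  3 × C: no H
  2 × N: no H
  2 × O: no H
  1 × C: 2 H
  1 × C (aromatic): 1 H
  1 × Cl: no H
  1 × O: 1 H
  1 × S: 1 H
  Total hydrogens = 5.
Molecular formula: C10H5ClN2O3S

C10H5ClN2O3S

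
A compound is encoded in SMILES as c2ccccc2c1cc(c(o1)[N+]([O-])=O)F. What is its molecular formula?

Heavy atoms from the SMILES: 10 C, 1 F, 1 N, 3 O.
Implicit hydrogens by atom environment:
  6 × C (aromatic): 1 H each → 6
  4 × C (aromatic): no H
  1 × F: no H
  1 × N (charge +1): no H
  1 × O (aromatic): no H
  1 × O: no H
  1 × O (charge -1): no H
  Total hydrogens = 6.
Molecular formula: C10H6FNO3

C10H6FNO3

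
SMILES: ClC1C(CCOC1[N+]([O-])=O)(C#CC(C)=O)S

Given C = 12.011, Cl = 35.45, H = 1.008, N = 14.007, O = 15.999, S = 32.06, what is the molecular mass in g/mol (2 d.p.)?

263.69

Molecular formula: C9H10ClNO4S.
M = 9×12.011 + 1×35.45 + 10×1.008 + 1×14.007 + 4×15.999 + 1×32.06 = 263.69 g/mol.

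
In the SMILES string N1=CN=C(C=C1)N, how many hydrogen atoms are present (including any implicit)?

5

Hydrogens are implicit in SMILES; fill each atom to its normal valence:
  3 × C (aromatic): 1 H each → 3
  2 × N (aromatic): no H
  1 × C (aromatic): no H
  1 × N: 2 H
  Total hydrogens = 5.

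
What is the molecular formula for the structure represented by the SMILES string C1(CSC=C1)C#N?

C5H5NS

Heavy atoms from the SMILES: 5 C, 1 N, 1 S.
Implicit hydrogens by atom environment:
  3 × C: 1 H each → 3
  1 × C: 2 H
  1 × C: no H
  1 × N: no H
  1 × S: no H
  Total hydrogens = 5.
Molecular formula: C5H5NS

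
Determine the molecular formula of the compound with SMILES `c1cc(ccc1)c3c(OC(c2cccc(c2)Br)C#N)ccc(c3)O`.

Heavy atoms from the SMILES: 1 Br, 20 C, 1 N, 2 O.
Implicit hydrogens by atom environment:
  12 × C (aromatic): 1 H each → 12
  6 × C (aromatic): no H
  1 × Br: no H
  1 × C: 1 H
  1 × C: no H
  1 × N: no H
  1 × O: 1 H
  1 × O: no H
  Total hydrogens = 14.
Molecular formula: C20H14BrNO2

C20H14BrNO2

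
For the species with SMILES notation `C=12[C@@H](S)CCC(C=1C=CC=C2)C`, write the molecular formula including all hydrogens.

C11H14S

Heavy atoms from the SMILES: 11 C, 1 S.
Implicit hydrogens by atom environment:
  4 × C (aromatic): 1 H each → 4
  2 × C: 2 H each → 4
  2 × C: 1 H each → 2
  2 × C (aromatic): no H
  1 × C: 3 H
  1 × S: 1 H
  Total hydrogens = 14.
Molecular formula: C11H14S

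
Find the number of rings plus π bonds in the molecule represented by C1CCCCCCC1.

Molecular formula from the SMILES: C8H16.
DoU = (2C + 2 + N − H − X)/2 = (2·8 + 2 + 0 − 16 − 0)/2 = 2/2 = 1.
(Structurally: 1 ring(s) + 0 π bond(s) = 1.)

1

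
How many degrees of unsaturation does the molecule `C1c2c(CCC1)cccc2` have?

5

Molecular formula from the SMILES: C10H12.
DoU = (2C + 2 + N − H − X)/2 = (2·10 + 2 + 0 − 12 − 0)/2 = 10/2 = 5.
(Structurally: 2 ring(s) + 3 π bond(s) = 5.)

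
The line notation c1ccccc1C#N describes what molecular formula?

Heavy atoms from the SMILES: 7 C, 1 N.
Implicit hydrogens by atom environment:
  5 × C (aromatic): 1 H each → 5
  1 × C (aromatic): no H
  1 × C: no H
  1 × N: no H
  Total hydrogens = 5.
Molecular formula: C7H5N

C7H5N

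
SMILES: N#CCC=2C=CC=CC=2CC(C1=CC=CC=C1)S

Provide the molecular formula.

Heavy atoms from the SMILES: 16 C, 1 N, 1 S.
Implicit hydrogens by atom environment:
  9 × C (aromatic): 1 H each → 9
  3 × C (aromatic): no H
  2 × C: 2 H each → 4
  1 × C: 1 H
  1 × C: no H
  1 × N: no H
  1 × S: 1 H
  Total hydrogens = 15.
Molecular formula: C16H15NS

C16H15NS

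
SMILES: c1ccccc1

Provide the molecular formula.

Heavy atoms from the SMILES: 6 C.
Implicit hydrogens by atom environment:
  6 × C (aromatic): 1 H each → 6
  Total hydrogens = 6.
Molecular formula: C6H6

C6H6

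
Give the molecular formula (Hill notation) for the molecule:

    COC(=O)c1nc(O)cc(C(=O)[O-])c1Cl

C8H5ClNO5-

Heavy atoms from the SMILES: 8 C, 1 Cl, 1 N, 5 O.
Implicit hydrogens by atom environment:
  4 × C (aromatic): no H
  3 × O: no H
  2 × C: no H
  1 × C: 3 H
  1 × C (aromatic): 1 H
  1 × Cl: no H
  1 × N (aromatic): no H
  1 × O: 1 H
  1 × O (charge -1): no H
  Total hydrogens = 5.
Net charge -1.
Molecular formula: C8H5ClNO5-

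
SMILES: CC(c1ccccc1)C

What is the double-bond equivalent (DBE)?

4

Molecular formula from the SMILES: C9H12.
DoU = (2C + 2 + N − H − X)/2 = (2·9 + 2 + 0 − 12 − 0)/2 = 8/2 = 4.
(Structurally: 1 ring(s) + 3 π bond(s) = 4.)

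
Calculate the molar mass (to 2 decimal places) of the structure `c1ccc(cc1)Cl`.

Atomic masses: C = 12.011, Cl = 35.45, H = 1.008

112.56

Molecular formula: C6H5Cl.
M = 6×12.011 + 1×35.45 + 5×1.008 = 112.56 g/mol.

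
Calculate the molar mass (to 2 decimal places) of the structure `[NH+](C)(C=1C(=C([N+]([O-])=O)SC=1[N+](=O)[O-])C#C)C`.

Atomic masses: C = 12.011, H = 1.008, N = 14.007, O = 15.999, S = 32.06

Molecular formula: C8H8N3O4S+.
M = 8×12.011 + 8×1.008 + 3×14.007 + 4×15.999 + 1×32.06 = 242.23 g/mol.

242.23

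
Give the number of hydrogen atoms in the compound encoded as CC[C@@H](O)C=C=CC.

Hydrogens are implicit in SMILES; fill each atom to its normal valence:
  3 × C: 1 H each → 3
  2 × C: 3 H each → 6
  1 × C: 2 H
  1 × C: no H
  1 × O: 1 H
  Total hydrogens = 12.

12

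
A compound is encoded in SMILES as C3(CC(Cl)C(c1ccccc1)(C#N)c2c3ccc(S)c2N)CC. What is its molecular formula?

Heavy atoms from the SMILES: 19 C, 1 Cl, 2 N, 1 S.
Implicit hydrogens by atom environment:
  7 × C (aromatic): 1 H each → 7
  5 × C (aromatic): no H
  2 × C: 2 H each → 4
  2 × C: 1 H each → 2
  2 × C: no H
  1 × C: 3 H
  1 × Cl: no H
  1 × N: 2 H
  1 × N: no H
  1 × S: 1 H
  Total hydrogens = 19.
Molecular formula: C19H19ClN2S

C19H19ClN2S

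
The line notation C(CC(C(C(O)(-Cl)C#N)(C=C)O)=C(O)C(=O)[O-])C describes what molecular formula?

Heavy atoms from the SMILES: 11 C, 1 Cl, 1 N, 5 O.
Implicit hydrogens by atom environment:
  6 × C: no H
  3 × C: 2 H each → 6
  3 × O: 1 H each → 3
  1 × C: 3 H
  1 × C: 1 H
  1 × Cl: no H
  1 × N: no H
  1 × O: no H
  1 × O (charge -1): no H
  Total hydrogens = 13.
Net charge -1.
Molecular formula: C11H13ClNO5-

C11H13ClNO5-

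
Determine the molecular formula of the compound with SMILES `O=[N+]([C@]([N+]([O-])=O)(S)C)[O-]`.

Heavy atoms from the SMILES: 2 C, 2 N, 4 O, 1 S.
Implicit hydrogens by atom environment:
  2 × N (charge +1): no H
  2 × O: no H
  2 × O (charge -1): no H
  1 × C: 3 H
  1 × C: no H
  1 × S: 1 H
  Total hydrogens = 4.
Molecular formula: C2H4N2O4S

C2H4N2O4S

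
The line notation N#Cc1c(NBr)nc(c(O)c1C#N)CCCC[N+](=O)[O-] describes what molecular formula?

C11H10BrN5O3

Heavy atoms from the SMILES: 1 Br, 11 C, 5 N, 3 O.
Implicit hydrogens by atom environment:
  5 × C (aromatic): no H
  4 × C: 2 H each → 8
  2 × C: no H
  2 × N: no H
  1 × Br: no H
  1 × N: 1 H
  1 × N (aromatic): no H
  1 × N (charge +1): no H
  1 × O: 1 H
  1 × O: no H
  1 × O (charge -1): no H
  Total hydrogens = 10.
Molecular formula: C11H10BrN5O3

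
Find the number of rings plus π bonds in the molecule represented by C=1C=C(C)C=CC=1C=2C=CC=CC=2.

Molecular formula from the SMILES: C13H12.
DoU = (2C + 2 + N − H − X)/2 = (2·13 + 2 + 0 − 12 − 0)/2 = 16/2 = 8.
(Structurally: 2 ring(s) + 6 π bond(s) = 8.)

8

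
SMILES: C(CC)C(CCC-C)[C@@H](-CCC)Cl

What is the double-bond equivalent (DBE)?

Molecular formula from the SMILES: C12H25Cl.
DoU = (2C + 2 + N − H − X)/2 = (2·12 + 2 + 0 − 25 − 1)/2 = 0/2 = 0.
(Structurally: 0 ring(s) + 0 π bond(s) = 0.)

0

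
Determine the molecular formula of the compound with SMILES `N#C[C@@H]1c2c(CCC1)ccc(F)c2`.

Heavy atoms from the SMILES: 11 C, 1 F, 1 N.
Implicit hydrogens by atom environment:
  3 × C: 2 H each → 6
  3 × C (aromatic): 1 H each → 3
  3 × C (aromatic): no H
  1 × C: 1 H
  1 × C: no H
  1 × F: no H
  1 × N: no H
  Total hydrogens = 10.
Molecular formula: C11H10FN

C11H10FN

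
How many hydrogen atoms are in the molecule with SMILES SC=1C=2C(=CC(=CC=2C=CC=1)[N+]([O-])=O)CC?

Hydrogens are implicit in SMILES; fill each atom to its normal valence:
  5 × C (aromatic): 1 H each → 5
  5 × C (aromatic): no H
  1 × C: 3 H
  1 × C: 2 H
  1 × N (charge +1): no H
  1 × O: no H
  1 × O (charge -1): no H
  1 × S: 1 H
  Total hydrogens = 11.

11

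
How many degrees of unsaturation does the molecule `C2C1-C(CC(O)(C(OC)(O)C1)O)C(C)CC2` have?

Molecular formula from the SMILES: C12H22O4.
DoU = (2C + 2 + N − H − X)/2 = (2·12 + 2 + 0 − 22 − 0)/2 = 4/2 = 2.
(Structurally: 2 ring(s) + 0 π bond(s) = 2.)

2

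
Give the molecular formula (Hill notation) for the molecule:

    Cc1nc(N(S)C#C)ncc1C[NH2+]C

C9H13N4S+

Heavy atoms from the SMILES: 9 C, 4 N, 1 S.
Implicit hydrogens by atom environment:
  3 × C (aromatic): no H
  2 × C: 3 H each → 6
  2 × N (aromatic): no H
  1 × C: 2 H
  1 × C (aromatic): 1 H
  1 × C: 1 H
  1 × C: no H
  1 × N (charge +1): 2 H
  1 × N: no H
  1 × S: 1 H
  Total hydrogens = 13.
Net charge +1.
Molecular formula: C9H13N4S+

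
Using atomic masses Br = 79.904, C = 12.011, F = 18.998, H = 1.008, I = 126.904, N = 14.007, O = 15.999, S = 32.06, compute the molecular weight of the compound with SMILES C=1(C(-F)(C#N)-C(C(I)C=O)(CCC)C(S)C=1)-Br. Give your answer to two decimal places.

432.09

Molecular formula: C11H12BrFINOS.
M = 1×79.904 + 11×12.011 + 1×18.998 + 12×1.008 + 1×126.904 + 1×14.007 + 1×15.999 + 1×32.06 = 432.09 g/mol.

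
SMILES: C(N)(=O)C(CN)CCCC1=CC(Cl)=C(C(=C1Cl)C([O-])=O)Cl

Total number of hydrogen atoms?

14

Hydrogens are implicit in SMILES; fill each atom to its normal valence:
  5 × C (aromatic): no H
  4 × C: 2 H each → 8
  3 × Cl: no H
  2 × C: no H
  2 × N: 2 H each → 4
  2 × O: no H
  1 × C (aromatic): 1 H
  1 × C: 1 H
  1 × O (charge -1): no H
  Total hydrogens = 14.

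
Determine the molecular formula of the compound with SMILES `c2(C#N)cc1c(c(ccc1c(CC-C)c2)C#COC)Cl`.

Heavy atoms from the SMILES: 17 C, 1 Cl, 1 N, 1 O.
Implicit hydrogens by atom environment:
  6 × C (aromatic): no H
  4 × C (aromatic): 1 H each → 4
  3 × C: no H
  2 × C: 3 H each → 6
  2 × C: 2 H each → 4
  1 × Cl: no H
  1 × N: no H
  1 × O: no H
  Total hydrogens = 14.
Molecular formula: C17H14ClNO

C17H14ClNO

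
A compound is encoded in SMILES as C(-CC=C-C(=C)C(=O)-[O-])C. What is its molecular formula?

C8H11O2-

Heavy atoms from the SMILES: 8 C, 2 O.
Implicit hydrogens by atom environment:
  3 × C: 2 H each → 6
  2 × C: 1 H each → 2
  2 × C: no H
  1 × C: 3 H
  1 × O: no H
  1 × O (charge -1): no H
  Total hydrogens = 11.
Net charge -1.
Molecular formula: C8H11O2-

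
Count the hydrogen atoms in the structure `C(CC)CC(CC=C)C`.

Hydrogens are implicit in SMILES; fill each atom to its normal valence:
  5 × C: 2 H each → 10
  2 × C: 3 H each → 6
  2 × C: 1 H each → 2
  Total hydrogens = 18.

18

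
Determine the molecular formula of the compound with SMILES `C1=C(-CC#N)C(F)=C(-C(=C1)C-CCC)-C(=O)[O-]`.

C13H13FNO2-

Heavy atoms from the SMILES: 13 C, 1 F, 1 N, 2 O.
Implicit hydrogens by atom environment:
  4 × C: 2 H each → 8
  4 × C (aromatic): no H
  2 × C (aromatic): 1 H each → 2
  2 × C: no H
  1 × C: 3 H
  1 × F: no H
  1 × N: no H
  1 × O: no H
  1 × O (charge -1): no H
  Total hydrogens = 13.
Net charge -1.
Molecular formula: C13H13FNO2-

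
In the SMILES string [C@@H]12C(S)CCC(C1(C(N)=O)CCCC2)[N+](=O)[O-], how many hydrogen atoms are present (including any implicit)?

Hydrogens are implicit in SMILES; fill each atom to its normal valence:
  6 × C: 2 H each → 12
  3 × C: 1 H each → 3
  2 × C: no H
  2 × O: no H
  1 × N: 2 H
  1 × N (charge +1): no H
  1 × O (charge -1): no H
  1 × S: 1 H
  Total hydrogens = 18.

18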